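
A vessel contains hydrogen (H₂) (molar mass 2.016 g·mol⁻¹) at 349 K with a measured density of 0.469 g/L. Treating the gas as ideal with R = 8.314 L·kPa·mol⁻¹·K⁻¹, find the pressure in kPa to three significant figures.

ρ = PM/(RT) ⇒ P = ρRT/M = (0.469 × 8.314 × 349.0) / 2.016

P ≈ 675 kPa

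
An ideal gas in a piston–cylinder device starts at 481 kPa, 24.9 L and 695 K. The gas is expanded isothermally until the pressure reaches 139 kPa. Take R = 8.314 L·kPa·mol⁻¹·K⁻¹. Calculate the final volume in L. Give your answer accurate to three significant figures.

V₂ ≈ 86.2 L

T constant ⇒ Boyle's law P V = const: T₂ = T₁; V₂ = V₁·(P₁/P₂) = 86.16 L.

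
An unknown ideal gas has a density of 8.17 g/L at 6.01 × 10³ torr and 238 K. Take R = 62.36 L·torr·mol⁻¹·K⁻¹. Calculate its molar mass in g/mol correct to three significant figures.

ρ = PM/(RT) ⇒ M = ρRT/P = (8.17 × 62.36 × 238.0) / 6.01e+03

M ≈ 20.2 g/mol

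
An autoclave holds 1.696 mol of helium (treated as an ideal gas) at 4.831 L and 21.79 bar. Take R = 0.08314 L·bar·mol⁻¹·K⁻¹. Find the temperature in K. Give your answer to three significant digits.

T ≈ 747 K

PV = nRT ⇒ T = PV/(nR) = (21.79 × 4.831) / (1.696 × 0.08314)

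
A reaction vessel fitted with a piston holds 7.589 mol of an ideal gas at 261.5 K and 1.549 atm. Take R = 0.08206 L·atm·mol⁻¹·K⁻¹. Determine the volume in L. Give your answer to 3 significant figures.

PV = nRT ⇒ V = nRT/P = (7.589 × 0.08206 × 261.5) / 1.549

V ≈ 105 L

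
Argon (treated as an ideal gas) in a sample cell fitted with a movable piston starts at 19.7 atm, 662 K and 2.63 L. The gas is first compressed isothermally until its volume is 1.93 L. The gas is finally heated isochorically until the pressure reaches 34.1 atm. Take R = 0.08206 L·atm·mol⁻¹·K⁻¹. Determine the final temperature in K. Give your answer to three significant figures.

Isothermal, so P V is constant: T₂ = T₁; P₂ = P₁·(V₁/V₂) = 26.85 atm.
V constant ⇒ P ∝ T: V₃ = V₂; T₃ = T₂·(P₃/P₂) = 840.9 K.

T₃ ≈ 841 K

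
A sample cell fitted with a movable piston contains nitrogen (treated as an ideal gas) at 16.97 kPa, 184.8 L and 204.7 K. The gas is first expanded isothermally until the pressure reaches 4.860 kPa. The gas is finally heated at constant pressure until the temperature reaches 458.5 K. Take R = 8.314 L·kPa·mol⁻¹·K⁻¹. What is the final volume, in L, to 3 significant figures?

V₃ ≈ 1.45e+03 L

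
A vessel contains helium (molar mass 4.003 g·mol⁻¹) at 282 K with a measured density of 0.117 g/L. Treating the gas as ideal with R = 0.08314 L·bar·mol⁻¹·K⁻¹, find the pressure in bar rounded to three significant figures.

ρ = PM/(RT) ⇒ P = ρRT/M = (0.117 × 0.08314 × 282.0) / 4.003

P ≈ 0.685 bar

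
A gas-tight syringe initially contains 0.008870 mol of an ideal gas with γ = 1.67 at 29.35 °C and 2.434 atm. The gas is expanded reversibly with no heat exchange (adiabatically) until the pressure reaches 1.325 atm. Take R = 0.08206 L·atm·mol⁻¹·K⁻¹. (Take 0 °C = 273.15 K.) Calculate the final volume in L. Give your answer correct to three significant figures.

Convert: T₁ = 302.5 K.
From PV = nRT: V₁ = nRT₁/P₁ = 0.09046 L.
Adiabatic (γ = 1.67), T V^(γ−1) and P V^γ constant: T₂ = T₁·(P₂/P₁)^((γ−1)/γ) = 237.0 K; V₂ = V₁·(P₁/P₂)^(1/γ) = 0.1302 L.

V₂ ≈ 0.130 L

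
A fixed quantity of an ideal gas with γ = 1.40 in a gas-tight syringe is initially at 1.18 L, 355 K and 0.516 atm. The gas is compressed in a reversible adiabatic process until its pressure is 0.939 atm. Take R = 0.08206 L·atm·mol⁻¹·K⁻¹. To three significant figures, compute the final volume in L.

V₂ ≈ 0.769 L

Reversible adiabatic, γ = 1.40: T₂ = T₁·(P₂/P₁)^((γ−1)/γ) = 421.2 K; V₂ = V₁·(P₁/P₂)^(1/γ) = 0.7694 L.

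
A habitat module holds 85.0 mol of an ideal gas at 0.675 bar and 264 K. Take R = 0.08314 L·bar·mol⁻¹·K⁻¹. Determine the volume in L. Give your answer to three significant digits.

V ≈ 2.76e+03 L

PV = nRT ⇒ V = nRT/P = (85.0 × 0.08314 × 264) / 0.675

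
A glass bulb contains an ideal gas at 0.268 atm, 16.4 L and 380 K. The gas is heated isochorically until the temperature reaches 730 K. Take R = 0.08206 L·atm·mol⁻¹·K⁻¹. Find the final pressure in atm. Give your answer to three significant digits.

P₂ ≈ 0.515 atm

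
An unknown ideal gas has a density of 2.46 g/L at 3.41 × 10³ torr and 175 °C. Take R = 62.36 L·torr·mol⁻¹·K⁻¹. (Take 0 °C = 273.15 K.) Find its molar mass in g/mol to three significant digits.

M ≈ 20.2 g/mol

ρ = PM/(RT) ⇒ M = ρRT/P = (2.46 × 62.36 × 448.1) / 3.41e+03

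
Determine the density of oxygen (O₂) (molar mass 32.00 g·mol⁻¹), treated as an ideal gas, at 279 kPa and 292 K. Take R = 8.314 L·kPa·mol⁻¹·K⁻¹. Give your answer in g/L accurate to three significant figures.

ρ ≈ 3.68 g/L

ρ = PM/(RT) = (279 × 32.00) / (8.314 × 292.0)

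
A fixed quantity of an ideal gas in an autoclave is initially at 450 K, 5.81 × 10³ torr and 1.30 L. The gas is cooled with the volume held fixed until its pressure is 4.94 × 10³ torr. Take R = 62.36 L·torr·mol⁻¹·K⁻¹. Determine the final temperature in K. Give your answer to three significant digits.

Isochoric, so P/T is constant: V₂ = V₁; T₂ = T₁·(P₂/P₁) = 382.6 K.

T₂ ≈ 383 K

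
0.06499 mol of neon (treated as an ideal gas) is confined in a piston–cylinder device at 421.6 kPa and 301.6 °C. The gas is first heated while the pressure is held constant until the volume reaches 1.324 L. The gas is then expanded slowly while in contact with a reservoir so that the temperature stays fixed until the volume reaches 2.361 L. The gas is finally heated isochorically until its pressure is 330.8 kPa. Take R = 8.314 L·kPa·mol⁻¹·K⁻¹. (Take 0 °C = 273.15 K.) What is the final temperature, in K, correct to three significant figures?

T₄ ≈ 1.45e+03 K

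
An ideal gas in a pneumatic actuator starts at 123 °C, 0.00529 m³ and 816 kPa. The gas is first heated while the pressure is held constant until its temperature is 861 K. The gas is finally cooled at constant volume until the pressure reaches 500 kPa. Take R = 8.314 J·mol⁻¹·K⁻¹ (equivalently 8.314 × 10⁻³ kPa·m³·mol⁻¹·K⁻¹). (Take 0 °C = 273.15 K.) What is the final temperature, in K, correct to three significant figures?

T₃ ≈ 528 K

Convert: T₁ = 396.1 K.
P constant ⇒ V ∝ T: P₂ = P₁; V₂ = V₁·(T₂/T₁) = 0.01150 m³.
Isochoric, so P/T is constant: V₃ = V₂; T₃ = T₂·(P₃/P₂) = 527.6 K.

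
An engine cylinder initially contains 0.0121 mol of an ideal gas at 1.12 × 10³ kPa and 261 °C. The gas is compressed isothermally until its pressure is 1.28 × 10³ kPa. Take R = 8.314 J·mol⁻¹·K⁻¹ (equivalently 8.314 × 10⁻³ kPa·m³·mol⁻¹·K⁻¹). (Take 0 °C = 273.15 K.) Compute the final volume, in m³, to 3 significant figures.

V₂ ≈ 4.20e-05 m³

Convert: T₁ = 534.1 K.
From PV = nRT: V₁ = nRT₁/P₁ = 4.798e-05 m³.
T constant ⇒ Boyle's law P V = const: T₂ = T₁; V₂ = V₁·(P₁/P₂) = 4.198e-05 m³.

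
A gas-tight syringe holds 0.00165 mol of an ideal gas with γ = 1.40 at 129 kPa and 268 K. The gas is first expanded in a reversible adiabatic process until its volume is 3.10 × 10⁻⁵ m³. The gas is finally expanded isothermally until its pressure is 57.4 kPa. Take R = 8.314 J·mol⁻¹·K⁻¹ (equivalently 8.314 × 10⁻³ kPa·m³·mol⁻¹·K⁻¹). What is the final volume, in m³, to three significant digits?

V₃ ≈ 6.19e-05 m³

From PV = nRT: V₁ = nRT₁/P₁ = 2.850e-05 m³.
Reversible adiabatic, γ = 1.40: T₂ = T₁·(V₁/V₂)^(γ−1) = 259.1 K; P₂ = P₁·(V₁/V₂)^γ = 114.7 kPa.
Isothermal, so P V is constant: T₃ = T₂; V₃ = V₂·(P₂/P₃) = 6.193e-05 m³.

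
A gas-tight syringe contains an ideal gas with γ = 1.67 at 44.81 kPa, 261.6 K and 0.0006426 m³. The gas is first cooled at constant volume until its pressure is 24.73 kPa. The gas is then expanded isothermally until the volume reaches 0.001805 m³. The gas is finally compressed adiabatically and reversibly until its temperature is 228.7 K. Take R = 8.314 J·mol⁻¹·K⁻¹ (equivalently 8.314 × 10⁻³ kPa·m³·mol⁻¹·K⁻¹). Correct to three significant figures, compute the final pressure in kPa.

P₄ ≈ 27.7 kPa

V constant ⇒ P ∝ T: V₂ = V₁; T₂ = T₁·(P₂/P₁) = 144.4 K.
Isothermal, so P V is constant: T₃ = T₂; P₃ = P₂·(V₂/V₃) = 8.804 kPa.
Reversible adiabatic, γ = 1.67: P₄ = P₃·(T₄/T₃)^(γ/(γ−1)) = 27.71 kPa; V₄ = V₃·(T₃/T₄)^(1/(γ−1)) = 0.0009084 m³.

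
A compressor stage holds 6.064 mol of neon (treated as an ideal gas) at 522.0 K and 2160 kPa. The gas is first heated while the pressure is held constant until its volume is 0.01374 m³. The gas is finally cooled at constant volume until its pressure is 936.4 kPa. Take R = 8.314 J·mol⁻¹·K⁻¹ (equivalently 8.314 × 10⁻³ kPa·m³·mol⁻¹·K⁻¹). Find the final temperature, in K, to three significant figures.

T₃ ≈ 255 K

From PV = nRT: V₁ = nRT₁/P₁ = 0.01218 m³.
P constant ⇒ V ∝ T: P₂ = P₁; T₂ = T₁·(V₂/V₁) = 588.7 K.
Isochoric, so P/T is constant: V₃ = V₂; T₃ = T₂·(P₃/P₂) = 255.2 K.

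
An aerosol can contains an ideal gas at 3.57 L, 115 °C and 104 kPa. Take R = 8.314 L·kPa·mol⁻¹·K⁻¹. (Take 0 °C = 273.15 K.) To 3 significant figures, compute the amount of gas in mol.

Convert: T = 388.15 K.
PV = nRT ⇒ n = PV/(RT) = (104 × 3.57) / (8.314 × 388.15)

n ≈ 0.115 mol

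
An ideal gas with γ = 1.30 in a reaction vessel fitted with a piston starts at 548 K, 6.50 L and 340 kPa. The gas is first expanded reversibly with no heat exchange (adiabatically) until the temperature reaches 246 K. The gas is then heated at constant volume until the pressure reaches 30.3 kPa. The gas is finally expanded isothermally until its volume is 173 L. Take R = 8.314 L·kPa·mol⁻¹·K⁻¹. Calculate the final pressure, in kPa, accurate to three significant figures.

P₄ ≈ 16.4 kPa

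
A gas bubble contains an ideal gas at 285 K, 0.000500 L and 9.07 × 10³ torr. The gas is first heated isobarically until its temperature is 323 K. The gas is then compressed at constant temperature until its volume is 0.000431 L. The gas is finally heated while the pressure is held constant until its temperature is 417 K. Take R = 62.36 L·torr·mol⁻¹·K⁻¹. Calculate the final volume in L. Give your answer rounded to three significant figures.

V₄ ≈ 0.000556 L

Isobaric, so V/T is constant: P₂ = P₁; V₂ = V₁·(T₂/T₁) = 0.0005667 L.
T constant ⇒ Boyle's law P V = const: T₃ = T₂; P₃ = P₂·(V₂/V₃) = 1.192e+04 torr.
Isobaric, so V/T is constant: P₄ = P₃; V₄ = V₃·(T₄/T₃) = 0.0005564 L.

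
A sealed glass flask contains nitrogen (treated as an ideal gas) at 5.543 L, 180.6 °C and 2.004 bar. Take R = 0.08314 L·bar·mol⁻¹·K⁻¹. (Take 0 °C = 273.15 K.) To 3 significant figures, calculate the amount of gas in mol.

n ≈ 0.294 mol

Convert: T = 453.75 K.
PV = nRT ⇒ n = PV/(RT) = (2.004 × 5.543) / (0.08314 × 453.75)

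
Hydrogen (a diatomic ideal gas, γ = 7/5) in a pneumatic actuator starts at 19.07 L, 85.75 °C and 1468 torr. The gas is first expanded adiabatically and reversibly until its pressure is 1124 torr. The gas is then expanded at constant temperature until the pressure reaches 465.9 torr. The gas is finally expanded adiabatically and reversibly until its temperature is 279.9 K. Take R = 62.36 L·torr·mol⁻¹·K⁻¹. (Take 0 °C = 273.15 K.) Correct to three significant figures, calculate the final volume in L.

V₄ ≈ 85.7 L

Convert: T₁ = 358.9 K.
Reversible adiabatic, γ = 7/5: T₂ = T₁·(P₂/P₁)^((γ−1)/γ) = 332.5 K; V₂ = V₁·(P₁/P₂)^(1/γ) = 23.08 L.
Isothermal, so P V is constant: T₃ = T₂; V₃ = V₂·(P₂/P₃) = 55.67 L.
Adiabatic (γ = 7/5), T V^(γ−1) and P V^γ constant: P₄ = P₃·(T₄/T₃)^(γ/(γ−1)) = 254.9 torr; V₄ = V₃·(T₃/T₄)^(1/(γ−1)) = 85.65 L.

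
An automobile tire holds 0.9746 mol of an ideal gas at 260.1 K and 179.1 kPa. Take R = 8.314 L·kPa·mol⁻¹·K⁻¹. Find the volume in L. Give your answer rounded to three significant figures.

V ≈ 11.8 L

PV = nRT ⇒ V = nRT/P = (0.9746 × 8.314 × 260.1) / 179.1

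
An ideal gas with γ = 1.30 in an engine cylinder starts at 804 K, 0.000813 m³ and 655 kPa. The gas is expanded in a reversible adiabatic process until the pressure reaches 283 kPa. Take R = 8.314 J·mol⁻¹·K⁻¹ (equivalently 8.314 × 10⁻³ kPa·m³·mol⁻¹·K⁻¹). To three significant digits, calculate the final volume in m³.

Adiabatic (γ = 1.30), T V^(γ−1) and P V^γ constant: T₂ = T₁·(P₂/P₁)^((γ−1)/γ) = 662.4 K; V₂ = V₁·(P₁/P₂)^(1/γ) = 0.001550 m³.

V₂ ≈ 0.00155 m³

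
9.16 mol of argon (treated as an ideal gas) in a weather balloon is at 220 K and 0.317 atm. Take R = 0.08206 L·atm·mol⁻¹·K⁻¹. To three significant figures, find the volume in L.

V ≈ 522 L

PV = nRT ⇒ V = nRT/P = (9.16 × 0.08206 × 220) / 0.317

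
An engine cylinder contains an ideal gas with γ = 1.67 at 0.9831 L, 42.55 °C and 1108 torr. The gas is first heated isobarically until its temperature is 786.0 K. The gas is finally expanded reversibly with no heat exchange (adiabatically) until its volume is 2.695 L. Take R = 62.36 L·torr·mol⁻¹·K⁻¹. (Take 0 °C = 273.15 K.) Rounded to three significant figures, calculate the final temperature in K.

T₃ ≈ 737 K

Convert: T₁ = 315.7 K.
P constant ⇒ V ∝ T: P₂ = P₁; V₂ = V₁·(T₂/T₁) = 2.448 L.
Adiabatic (γ = 1.67), T V^(γ−1) and P V^γ constant: T₃ = T₂·(V₂/V₃)^(γ−1) = 736.9 K; P₃ = P₂·(V₂/V₃)^γ = 943.4 torr.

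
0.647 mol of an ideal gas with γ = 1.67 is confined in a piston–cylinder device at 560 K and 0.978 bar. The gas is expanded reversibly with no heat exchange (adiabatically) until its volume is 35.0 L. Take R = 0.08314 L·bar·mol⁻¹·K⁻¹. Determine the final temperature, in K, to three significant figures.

From PV = nRT: V₁ = nRT₁/P₁ = 30.80 L.
Reversible adiabatic, γ = 1.67: T₂ = T₁·(V₁/V₂)^(γ−1) = 514.0 K; P₂ = P₁·(V₁/V₂)^γ = 0.7900 bar.

T₂ ≈ 514 K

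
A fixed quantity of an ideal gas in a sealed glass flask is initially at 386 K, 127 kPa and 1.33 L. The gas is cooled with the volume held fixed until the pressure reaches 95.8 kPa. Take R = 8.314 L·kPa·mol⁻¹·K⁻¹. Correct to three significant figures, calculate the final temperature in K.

T₂ ≈ 291 K

Isochoric, so P/T is constant: V₂ = V₁; T₂ = T₁·(P₂/P₁) = 291.2 K.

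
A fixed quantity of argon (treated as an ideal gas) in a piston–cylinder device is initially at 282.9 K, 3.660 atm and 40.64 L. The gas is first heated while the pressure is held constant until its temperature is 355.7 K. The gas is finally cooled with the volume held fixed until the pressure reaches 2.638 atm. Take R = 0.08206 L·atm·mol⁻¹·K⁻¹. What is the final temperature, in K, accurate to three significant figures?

P constant ⇒ V ∝ T: P₂ = P₁; V₂ = V₁·(T₂/T₁) = 51.10 L.
Isochoric, so P/T is constant: V₃ = V₂; T₃ = T₂·(P₃/P₂) = 256.4 K.

T₃ ≈ 256 K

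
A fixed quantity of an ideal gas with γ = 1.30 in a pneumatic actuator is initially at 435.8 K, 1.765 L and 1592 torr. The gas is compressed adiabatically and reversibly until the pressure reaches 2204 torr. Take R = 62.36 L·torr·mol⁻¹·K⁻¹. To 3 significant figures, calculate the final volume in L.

Adiabatic (γ = 1.30), T V^(γ−1) and P V^γ constant: T₂ = T₁·(P₂/P₁)^((γ−1)/γ) = 469.8 K; V₂ = V₁·(P₁/P₂)^(1/γ) = 1.374 L.

V₂ ≈ 1.37 L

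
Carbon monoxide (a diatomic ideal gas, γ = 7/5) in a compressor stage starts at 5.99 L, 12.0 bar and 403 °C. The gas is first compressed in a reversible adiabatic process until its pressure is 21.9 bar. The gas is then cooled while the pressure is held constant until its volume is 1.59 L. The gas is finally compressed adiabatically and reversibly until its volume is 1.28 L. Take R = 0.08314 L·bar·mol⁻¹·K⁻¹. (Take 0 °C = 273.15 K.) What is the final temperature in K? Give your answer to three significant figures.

Convert: T₁ = 676.1 K.
Adiabatic (γ = 7/5), T V^(γ−1) and P V^γ constant: T₂ = T₁·(P₂/P₁)^((γ−1)/γ) = 803.0 K; V₂ = V₁·(P₁/P₂)^(1/γ) = 3.898 L.
Isobaric, so V/T is constant: P₃ = P₂; T₃ = T₂·(V₃/V₂) = 327.5 K.
Reversible adiabatic, γ = 7/5: T₄ = T₃·(V₃/V₄)^(γ−1) = 357.2 K; P₄ = P₃·(V₃/V₄)^γ = 29.67 bar.

T₄ ≈ 357 K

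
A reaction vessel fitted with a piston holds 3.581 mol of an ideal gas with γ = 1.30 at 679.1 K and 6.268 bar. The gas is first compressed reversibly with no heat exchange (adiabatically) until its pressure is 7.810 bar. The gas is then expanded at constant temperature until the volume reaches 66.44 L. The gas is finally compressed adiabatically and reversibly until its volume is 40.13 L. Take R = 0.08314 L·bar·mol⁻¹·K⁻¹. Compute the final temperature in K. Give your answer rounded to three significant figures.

T₄ ≈ 831 K

From PV = nRT: V₁ = nRT₁/P₁ = 32.26 L.
Reversible adiabatic, γ = 1.30: T₂ = T₁·(P₂/P₁)^((γ−1)/γ) = 714.5 K; V₂ = V₁·(P₁/P₂)^(1/γ) = 27.24 L.
Isothermal, so P V is constant: T₃ = T₂; P₃ = P₂·(V₂/V₃) = 3.202 bar.
Reversible adiabatic, γ = 1.30: T₄ = T₃·(V₃/V₄)^(γ−1) = 831.1 K; P₄ = P₃·(V₃/V₄)^γ = 6.166 bar.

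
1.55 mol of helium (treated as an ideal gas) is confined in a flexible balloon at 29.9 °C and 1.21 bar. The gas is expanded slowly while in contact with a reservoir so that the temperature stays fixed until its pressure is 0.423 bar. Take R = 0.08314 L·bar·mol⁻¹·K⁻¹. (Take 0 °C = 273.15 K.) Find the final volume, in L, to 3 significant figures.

V₂ ≈ 92.3 L

Convert: T₁ = 303.0 K.
From PV = nRT: V₁ = nRT₁/P₁ = 32.28 L.
T constant ⇒ Boyle's law P V = const: T₂ = T₁; V₂ = V₁·(P₁/P₂) = 92.32 L.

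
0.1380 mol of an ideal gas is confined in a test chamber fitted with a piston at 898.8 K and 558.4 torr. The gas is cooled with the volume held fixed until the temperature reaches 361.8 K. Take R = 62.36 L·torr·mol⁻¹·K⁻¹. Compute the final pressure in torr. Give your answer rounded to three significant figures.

P₂ ≈ 225 torr

From PV = nRT: V₁ = nRT₁/P₁ = 13.85 L.
Isochoric, so P/T is constant: V₂ = V₁; P₂ = P₁·(T₂/T₁) = 224.8 torr.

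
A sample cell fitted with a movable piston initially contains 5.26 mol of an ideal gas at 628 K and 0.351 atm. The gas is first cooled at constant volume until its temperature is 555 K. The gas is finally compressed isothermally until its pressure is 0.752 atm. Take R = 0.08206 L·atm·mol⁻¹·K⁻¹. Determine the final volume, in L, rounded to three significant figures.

From PV = nRT: V₁ = nRT₁/P₁ = 772.3 L.
V constant ⇒ P ∝ T: V₂ = V₁; P₂ = P₁·(T₂/T₁) = 0.3102 atm.
T constant ⇒ Boyle's law P V = const: T₃ = T₂; V₃ = V₂·(P₂/P₃) = 318.6 L.

V₃ ≈ 319 L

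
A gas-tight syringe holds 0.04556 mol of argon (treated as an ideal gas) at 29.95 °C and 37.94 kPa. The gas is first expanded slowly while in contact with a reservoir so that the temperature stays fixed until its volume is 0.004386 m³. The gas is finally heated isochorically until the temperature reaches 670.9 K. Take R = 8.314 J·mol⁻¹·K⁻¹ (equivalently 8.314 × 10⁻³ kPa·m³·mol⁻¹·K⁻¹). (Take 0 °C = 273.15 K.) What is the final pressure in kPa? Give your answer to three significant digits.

Convert: T₁ = 303.1 K.
From PV = nRT: V₁ = nRT₁/P₁ = 0.003026 m³.
T constant ⇒ Boyle's law P V = const: T₂ = T₁; P₂ = P₁·(V₁/V₂) = 26.18 kPa.
V constant ⇒ P ∝ T: V₃ = V₂; P₃ = P₂·(T₃/T₂) = 57.94 kPa.

P₃ ≈ 57.9 kPa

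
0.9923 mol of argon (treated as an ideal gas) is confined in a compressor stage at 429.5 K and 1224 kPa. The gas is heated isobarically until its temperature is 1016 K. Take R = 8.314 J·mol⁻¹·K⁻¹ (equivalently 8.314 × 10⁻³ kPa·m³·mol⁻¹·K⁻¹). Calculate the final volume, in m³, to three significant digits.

From PV = nRT: V₁ = nRT₁/P₁ = 0.002895 m³.
Isobaric, so V/T is constant: P₂ = P₁; V₂ = V₁·(T₂/T₁) = 0.006848 m³.

V₂ ≈ 0.00685 m³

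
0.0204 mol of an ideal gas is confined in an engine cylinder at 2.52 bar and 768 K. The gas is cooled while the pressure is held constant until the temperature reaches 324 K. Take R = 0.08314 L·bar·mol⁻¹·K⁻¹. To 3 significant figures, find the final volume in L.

From PV = nRT: V₁ = nRT₁/P₁ = 0.5169 L.
P constant ⇒ V ∝ T: P₂ = P₁; V₂ = V₁·(T₂/T₁) = 0.2181 L.

V₂ ≈ 0.218 L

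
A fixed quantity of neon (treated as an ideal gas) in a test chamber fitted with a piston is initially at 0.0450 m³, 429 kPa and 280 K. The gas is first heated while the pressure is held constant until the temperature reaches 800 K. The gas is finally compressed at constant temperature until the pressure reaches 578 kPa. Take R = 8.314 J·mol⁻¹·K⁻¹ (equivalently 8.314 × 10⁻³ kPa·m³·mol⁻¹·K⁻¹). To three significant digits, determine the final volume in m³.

Isobaric, so V/T is constant: P₂ = P₁; V₂ = V₁·(T₂/T₁) = 0.1286 m³.
Isothermal, so P V is constant: T₃ = T₂; V₃ = V₂·(P₂/P₃) = 0.09543 m³.

V₃ ≈ 0.0954 m³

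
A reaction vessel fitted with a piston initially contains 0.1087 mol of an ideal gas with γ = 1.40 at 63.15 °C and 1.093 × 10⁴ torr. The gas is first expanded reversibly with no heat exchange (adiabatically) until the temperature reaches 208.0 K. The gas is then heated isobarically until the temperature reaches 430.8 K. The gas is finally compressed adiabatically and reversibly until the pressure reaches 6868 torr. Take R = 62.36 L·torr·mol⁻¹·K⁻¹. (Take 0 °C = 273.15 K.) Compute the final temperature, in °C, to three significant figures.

T₄ ≈ 337 °C

Convert: T₁ = 336.3 K.
From PV = nRT: V₁ = nRT₁/P₁ = 0.2086 L.
Reversible adiabatic, γ = 1.40: P₂ = P₁·(T₂/T₁)^(γ/(γ−1)) = 2034 torr; V₂ = V₁·(T₁/T₂)^(1/(γ−1)) = 0.6933 L.
P constant ⇒ V ∝ T: P₃ = P₂; V₃ = V₂·(T₃/T₂) = 1.436 L.
Reversible adiabatic, γ = 1.40: T₄ = T₃·(P₄/P₃)^((γ−1)/γ) = 609.9 K; V₄ = V₃·(P₃/P₄)^(1/γ) = 0.6020 L.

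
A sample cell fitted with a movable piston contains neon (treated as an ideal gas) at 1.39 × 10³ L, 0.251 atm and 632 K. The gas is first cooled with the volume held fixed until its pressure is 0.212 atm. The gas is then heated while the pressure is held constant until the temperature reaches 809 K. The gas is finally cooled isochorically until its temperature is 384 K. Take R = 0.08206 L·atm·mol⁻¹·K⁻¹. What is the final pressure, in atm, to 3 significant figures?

P₄ ≈ 0.101 atm

V constant ⇒ P ∝ T: V₂ = V₁; T₂ = T₁·(P₂/P₁) = 533.8 K.
Isobaric, so V/T is constant: P₃ = P₂; V₃ = V₂·(T₃/T₂) = 2107 L.
V constant ⇒ P ∝ T: V₄ = V₃; P₄ = P₃·(T₄/T₃) = 0.1006 atm.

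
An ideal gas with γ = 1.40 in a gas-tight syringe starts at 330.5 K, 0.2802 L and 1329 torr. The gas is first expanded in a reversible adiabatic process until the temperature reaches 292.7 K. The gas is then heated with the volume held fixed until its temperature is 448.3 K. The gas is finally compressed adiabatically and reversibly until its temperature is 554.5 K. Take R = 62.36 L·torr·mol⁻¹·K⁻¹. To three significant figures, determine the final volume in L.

Adiabatic (γ = 1.40), T V^(γ−1) and P V^γ constant: P₂ = P₁·(T₂/T₁)^(γ/(γ−1)) = 868.8 torr; V₂ = V₁·(T₁/T₂)^(1/(γ−1)) = 0.3796 L.
V constant ⇒ P ∝ T: V₃ = V₂; P₃ = P₂·(T₃/T₂) = 1331 torr.
Adiabatic (γ = 1.40), T V^(γ−1) and P V^γ constant: P₄ = P₃·(T₄/T₃)^(γ/(γ−1)) = 2800 torr; V₄ = V₃·(T₃/T₄)^(1/(γ−1)) = 0.2231 L.

V₄ ≈ 0.223 L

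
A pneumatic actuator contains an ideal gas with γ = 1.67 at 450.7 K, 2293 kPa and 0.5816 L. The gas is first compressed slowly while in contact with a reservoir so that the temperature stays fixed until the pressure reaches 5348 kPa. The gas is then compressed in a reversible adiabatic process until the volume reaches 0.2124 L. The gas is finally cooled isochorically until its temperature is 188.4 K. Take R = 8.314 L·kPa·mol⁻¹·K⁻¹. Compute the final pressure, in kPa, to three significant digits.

Isothermal, so P V is constant: T₂ = T₁; V₂ = V₁·(P₁/P₂) = 0.2494 L.
Adiabatic (γ = 1.67), T V^(γ−1) and P V^γ constant: T₃ = T₂·(V₂/V₃)^(γ−1) = 501.9 K; P₃ = P₂·(V₂/V₃)^γ = 6991 kPa.
Isochoric, so P/T is constant: V₄ = V₃; P₄ = P₃·(T₄/T₃) = 2625 kPa.

P₄ ≈ 2.62e+03 kPa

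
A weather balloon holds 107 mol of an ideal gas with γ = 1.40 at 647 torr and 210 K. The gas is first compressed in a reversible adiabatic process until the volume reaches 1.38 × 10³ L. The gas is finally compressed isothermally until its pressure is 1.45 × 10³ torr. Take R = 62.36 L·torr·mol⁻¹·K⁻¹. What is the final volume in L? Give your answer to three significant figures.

V₃ ≈ 1.16e+03 L

From PV = nRT: V₁ = nRT₁/P₁ = 2166 L.
Reversible adiabatic, γ = 1.40: T₂ = T₁·(V₁/V₂)^(γ−1) = 251.5 K; P₂ = P₁·(V₁/V₂)^γ = 1216 torr.
Isothermal, so P V is constant: T₃ = T₂; V₃ = V₂·(P₂/P₃) = 1157 L.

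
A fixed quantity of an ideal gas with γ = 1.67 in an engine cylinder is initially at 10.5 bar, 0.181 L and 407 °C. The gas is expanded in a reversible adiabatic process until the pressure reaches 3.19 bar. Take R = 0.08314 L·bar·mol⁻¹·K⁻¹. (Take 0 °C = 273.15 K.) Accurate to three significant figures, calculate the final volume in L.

Convert: T₁ = 680.1 K.
Reversible adiabatic, γ = 1.67: T₂ = T₁·(P₂/P₁)^((γ−1)/γ) = 421.7 K; V₂ = V₁·(P₁/P₂)^(1/γ) = 0.3694 L.

V₂ ≈ 0.369 L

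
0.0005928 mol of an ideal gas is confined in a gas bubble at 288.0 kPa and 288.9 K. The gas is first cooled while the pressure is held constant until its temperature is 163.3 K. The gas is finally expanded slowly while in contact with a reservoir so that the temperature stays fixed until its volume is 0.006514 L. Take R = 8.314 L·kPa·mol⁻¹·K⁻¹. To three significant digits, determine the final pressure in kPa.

From PV = nRT: V₁ = nRT₁/P₁ = 0.004944 L.
Isobaric, so V/T is constant: P₂ = P₁; V₂ = V₁·(T₂/T₁) = 0.002795 L.
T constant ⇒ Boyle's law P V = const: T₃ = T₂; P₃ = P₂·(V₂/V₃) = 123.6 kPa.

P₃ ≈ 124 kPa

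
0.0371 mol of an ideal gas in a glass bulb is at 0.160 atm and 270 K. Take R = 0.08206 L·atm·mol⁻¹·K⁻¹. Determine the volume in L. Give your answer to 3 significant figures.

PV = nRT ⇒ V = nRT/P = (0.0371 × 0.08206 × 270) / 0.160

V ≈ 5.14 L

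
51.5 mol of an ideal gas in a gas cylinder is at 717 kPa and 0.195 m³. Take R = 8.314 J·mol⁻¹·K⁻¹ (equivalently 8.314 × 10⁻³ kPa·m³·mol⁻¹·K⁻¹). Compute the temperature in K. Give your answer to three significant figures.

PV = nRT ⇒ T = PV/(nR) = (717 × 0.195) / (51.5 × 8.314 × 10⁻³)

T ≈ 327 K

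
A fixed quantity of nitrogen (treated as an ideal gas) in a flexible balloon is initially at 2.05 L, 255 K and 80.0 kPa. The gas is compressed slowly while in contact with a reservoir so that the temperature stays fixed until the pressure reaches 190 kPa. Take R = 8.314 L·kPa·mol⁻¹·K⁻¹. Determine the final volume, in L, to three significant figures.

Isothermal, so P V is constant: T₂ = T₁; V₂ = V₁·(P₁/P₂) = 0.8632 L.

V₂ ≈ 0.863 L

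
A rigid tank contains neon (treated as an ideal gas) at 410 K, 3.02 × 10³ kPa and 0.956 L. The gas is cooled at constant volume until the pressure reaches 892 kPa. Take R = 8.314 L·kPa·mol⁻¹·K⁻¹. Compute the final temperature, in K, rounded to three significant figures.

Isochoric, so P/T is constant: V₂ = V₁; T₂ = T₁·(P₂/P₁) = 121.1 K.

T₂ ≈ 121 K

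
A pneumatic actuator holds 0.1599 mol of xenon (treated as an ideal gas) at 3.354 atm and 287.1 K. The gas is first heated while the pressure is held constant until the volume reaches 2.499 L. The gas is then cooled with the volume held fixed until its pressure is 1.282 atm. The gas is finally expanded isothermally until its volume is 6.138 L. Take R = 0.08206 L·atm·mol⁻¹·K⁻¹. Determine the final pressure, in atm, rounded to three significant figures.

P₄ ≈ 0.522 atm

From PV = nRT: V₁ = nRT₁/P₁ = 1.123 L.
Isobaric, so V/T is constant: P₂ = P₁; T₂ = T₁·(V₂/V₁) = 638.8 K.
Isochoric, so P/T is constant: V₃ = V₂; T₃ = T₂·(P₃/P₂) = 244.2 K.
Isothermal, so P V is constant: T₄ = T₃; P₄ = P₃·(V₃/V₄) = 0.5219 atm.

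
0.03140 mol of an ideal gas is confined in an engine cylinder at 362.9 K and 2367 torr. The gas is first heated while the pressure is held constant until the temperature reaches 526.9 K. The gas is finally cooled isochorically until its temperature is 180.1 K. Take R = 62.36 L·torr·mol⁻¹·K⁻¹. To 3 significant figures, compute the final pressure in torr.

From PV = nRT: V₁ = nRT₁/P₁ = 0.3002 L.
P constant ⇒ V ∝ T: P₂ = P₁; V₂ = V₁·(T₂/T₁) = 0.4359 L.
Isochoric, so P/T is constant: V₃ = V₂; P₃ = P₂·(T₃/T₂) = 809.1 torr.

P₃ ≈ 809 torr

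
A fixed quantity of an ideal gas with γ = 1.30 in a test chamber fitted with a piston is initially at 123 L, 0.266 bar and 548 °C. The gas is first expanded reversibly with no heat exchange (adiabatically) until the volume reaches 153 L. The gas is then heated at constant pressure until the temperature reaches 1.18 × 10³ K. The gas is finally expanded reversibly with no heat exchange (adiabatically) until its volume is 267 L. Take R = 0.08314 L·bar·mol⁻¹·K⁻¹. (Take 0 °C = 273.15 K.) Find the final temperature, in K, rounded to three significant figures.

T₄ ≈ 1.14e+03 K

Convert: T₁ = 821.1 K.
Reversible adiabatic, γ = 1.30: T₂ = T₁·(V₁/V₂)^(γ−1) = 769.1 K; P₂ = P₁·(V₁/V₂)^γ = 0.2003 bar.
P constant ⇒ V ∝ T: P₃ = P₂; V₃ = V₂·(T₃/T₂) = 234.7 L.
Adiabatic (γ = 1.30), T V^(γ−1) and P V^γ constant: T₄ = T₃·(V₃/V₄)^(γ−1) = 1135 K; P₄ = P₃·(V₃/V₄)^γ = 0.1694 bar.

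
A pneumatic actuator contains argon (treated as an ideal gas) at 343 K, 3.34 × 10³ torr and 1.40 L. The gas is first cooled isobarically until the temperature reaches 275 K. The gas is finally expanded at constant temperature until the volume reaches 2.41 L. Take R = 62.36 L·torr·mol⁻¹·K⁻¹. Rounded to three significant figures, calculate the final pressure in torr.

Isobaric, so V/T is constant: P₂ = P₁; V₂ = V₁·(T₂/T₁) = 1.122 L.
T constant ⇒ Boyle's law P V = const: T₃ = T₂; P₃ = P₂·(V₂/V₃) = 1556 torr.

P₃ ≈ 1.56e+03 torr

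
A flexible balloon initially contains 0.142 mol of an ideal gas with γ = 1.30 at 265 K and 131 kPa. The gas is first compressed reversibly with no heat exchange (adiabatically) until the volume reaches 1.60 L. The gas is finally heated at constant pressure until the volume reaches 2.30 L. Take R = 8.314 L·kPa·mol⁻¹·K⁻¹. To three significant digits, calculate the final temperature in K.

From PV = nRT: V₁ = nRT₁/P₁ = 2.388 L.
Adiabatic (γ = 1.30), T V^(γ−1) and P V^γ constant: T₂ = T₁·(V₁/V₂)^(γ−1) = 298.8 K; P₂ = P₁·(V₁/V₂)^γ = 220.5 kPa.
Isobaric, so V/T is constant: P₃ = P₂; T₃ = T₂·(V₃/V₂) = 429.6 K.

T₃ ≈ 430 K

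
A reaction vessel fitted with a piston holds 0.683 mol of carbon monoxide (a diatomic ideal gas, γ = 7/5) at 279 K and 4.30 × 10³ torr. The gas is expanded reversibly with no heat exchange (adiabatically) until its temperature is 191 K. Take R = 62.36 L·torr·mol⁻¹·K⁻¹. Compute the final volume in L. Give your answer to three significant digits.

From PV = nRT: V₁ = nRT₁/P₁ = 2.764 L.
Adiabatic (γ = 7/5), T V^(γ−1) and P V^γ constant: P₂ = P₁·(T₂/T₁)^(γ/(γ−1)) = 1141 torr; V₂ = V₁·(T₁/T₂)^(1/(γ−1)) = 7.127 L.

V₂ ≈ 7.13 L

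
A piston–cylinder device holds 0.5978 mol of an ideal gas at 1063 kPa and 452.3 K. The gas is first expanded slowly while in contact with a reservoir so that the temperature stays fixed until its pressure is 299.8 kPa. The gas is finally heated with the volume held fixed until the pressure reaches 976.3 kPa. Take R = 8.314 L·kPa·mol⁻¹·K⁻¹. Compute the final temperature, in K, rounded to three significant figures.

From PV = nRT: V₁ = nRT₁/P₁ = 2.115 L.
T constant ⇒ Boyle's law P V = const: T₂ = T₁; V₂ = V₁·(P₁/P₂) = 7.498 L.
V constant ⇒ P ∝ T: V₃ = V₂; T₃ = T₂·(P₃/P₂) = 1473 K.

T₃ ≈ 1.47e+03 K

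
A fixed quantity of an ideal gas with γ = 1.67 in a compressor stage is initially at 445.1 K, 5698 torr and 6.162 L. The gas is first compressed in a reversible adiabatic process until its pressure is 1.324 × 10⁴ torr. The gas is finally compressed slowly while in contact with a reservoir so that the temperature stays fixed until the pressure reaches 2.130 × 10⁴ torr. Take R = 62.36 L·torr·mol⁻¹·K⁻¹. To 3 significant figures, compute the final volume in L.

V₃ ≈ 2.31 L

Reversible adiabatic, γ = 1.67: T₂ = T₁·(P₂/P₁)^((γ−1)/γ) = 624.3 K; V₂ = V₁·(P₁/P₂)^(1/γ) = 3.719 L.
T constant ⇒ Boyle's law P V = const: T₃ = T₂; V₃ = V₂·(P₂/P₃) = 2.312 L.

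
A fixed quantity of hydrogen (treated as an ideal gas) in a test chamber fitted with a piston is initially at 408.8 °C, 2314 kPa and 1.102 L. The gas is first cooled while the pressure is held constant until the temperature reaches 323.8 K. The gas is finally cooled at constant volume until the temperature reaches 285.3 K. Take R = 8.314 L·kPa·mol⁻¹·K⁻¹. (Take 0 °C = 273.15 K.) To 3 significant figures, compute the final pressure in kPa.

P₃ ≈ 2.04e+03 kPa

Convert: T₁ = 682.0 K.
P constant ⇒ V ∝ T: P₂ = P₁; V₂ = V₁·(T₂/T₁) = 0.5232 L.
V constant ⇒ P ∝ T: V₃ = V₂; P₃ = P₂·(T₃/T₂) = 2039 kPa.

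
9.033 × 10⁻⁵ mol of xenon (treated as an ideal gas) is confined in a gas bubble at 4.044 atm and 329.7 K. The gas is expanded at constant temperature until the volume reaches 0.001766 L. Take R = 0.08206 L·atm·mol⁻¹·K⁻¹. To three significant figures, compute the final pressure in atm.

From PV = nRT: V₁ = nRT₁/P₁ = 0.0006043 L.
Isothermal, so P V is constant: T₂ = T₁; P₂ = P₁·(V₁/V₂) = 1.384 atm.

P₂ ≈ 1.38 atm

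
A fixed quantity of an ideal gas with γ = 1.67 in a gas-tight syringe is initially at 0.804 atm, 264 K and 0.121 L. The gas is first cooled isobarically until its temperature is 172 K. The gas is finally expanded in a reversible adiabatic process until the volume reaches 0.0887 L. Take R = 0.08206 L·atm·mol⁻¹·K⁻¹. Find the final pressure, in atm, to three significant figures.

P constant ⇒ V ∝ T: P₂ = P₁; V₂ = V₁·(T₂/T₁) = 0.07883 L.
Adiabatic (γ = 1.67), T V^(γ−1) and P V^γ constant: T₃ = T₂·(V₂/V₃)^(γ−1) = 158.9 K; P₃ = P₂·(V₂/V₃)^γ = 0.6603 atm.

P₃ ≈ 0.660 atm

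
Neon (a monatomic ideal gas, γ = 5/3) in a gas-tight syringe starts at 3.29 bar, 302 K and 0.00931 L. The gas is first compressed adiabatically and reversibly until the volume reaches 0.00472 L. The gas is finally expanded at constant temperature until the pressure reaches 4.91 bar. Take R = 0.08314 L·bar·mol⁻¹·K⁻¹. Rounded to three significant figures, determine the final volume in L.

V₃ ≈ 0.00981 L

Reversible adiabatic, γ = 5/3: T₂ = T₁·(V₁/V₂)^(γ−1) = 475.0 K; P₂ = P₁·(V₁/V₂)^γ = 10.21 bar.
T constant ⇒ Boyle's law P V = const: T₃ = T₂; V₃ = V₂·(P₂/P₃) = 0.009812 L.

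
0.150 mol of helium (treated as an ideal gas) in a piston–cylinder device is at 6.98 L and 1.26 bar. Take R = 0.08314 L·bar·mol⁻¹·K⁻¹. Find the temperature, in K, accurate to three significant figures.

T ≈ 705 K

PV = nRT ⇒ T = PV/(nR) = (1.26 × 6.98) / (0.150 × 0.08314)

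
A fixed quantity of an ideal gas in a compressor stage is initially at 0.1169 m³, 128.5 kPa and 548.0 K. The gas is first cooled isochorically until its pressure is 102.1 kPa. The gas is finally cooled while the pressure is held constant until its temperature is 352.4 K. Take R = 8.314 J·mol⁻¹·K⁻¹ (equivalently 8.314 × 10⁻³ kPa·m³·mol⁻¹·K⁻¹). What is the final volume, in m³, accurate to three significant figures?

Isochoric, so P/T is constant: V₂ = V₁; T₂ = T₁·(P₂/P₁) = 435.4 K.
P constant ⇒ V ∝ T: P₃ = P₂; V₃ = V₂·(T₃/T₂) = 0.09461 m³.

V₃ ≈ 0.0946 m³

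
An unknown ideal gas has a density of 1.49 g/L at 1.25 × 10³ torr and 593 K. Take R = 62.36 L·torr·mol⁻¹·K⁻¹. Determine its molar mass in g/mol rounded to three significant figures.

M ≈ 44.1 g/mol

ρ = PM/(RT) ⇒ M = ρRT/P = (1.49 × 62.36 × 593.0) / 1.25e+03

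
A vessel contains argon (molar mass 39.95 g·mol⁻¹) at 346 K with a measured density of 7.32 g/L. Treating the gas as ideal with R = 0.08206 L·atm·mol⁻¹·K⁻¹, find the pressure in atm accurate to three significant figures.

ρ = PM/(RT) ⇒ P = ρRT/M = (7.32 × 0.08206 × 346.0) / 39.95

P ≈ 5.20 atm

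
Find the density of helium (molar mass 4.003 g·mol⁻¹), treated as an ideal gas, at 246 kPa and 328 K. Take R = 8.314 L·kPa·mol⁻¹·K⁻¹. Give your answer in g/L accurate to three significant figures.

ρ ≈ 0.361 g/L

ρ = PM/(RT) = (246 × 4.003) / (8.314 × 328.0)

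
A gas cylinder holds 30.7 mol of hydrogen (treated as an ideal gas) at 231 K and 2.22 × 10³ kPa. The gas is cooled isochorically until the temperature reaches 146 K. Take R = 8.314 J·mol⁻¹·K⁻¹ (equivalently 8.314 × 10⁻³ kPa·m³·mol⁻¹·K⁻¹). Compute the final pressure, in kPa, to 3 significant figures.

From PV = nRT: V₁ = nRT₁/P₁ = 0.02656 m³.
Isochoric, so P/T is constant: V₂ = V₁; P₂ = P₁·(T₂/T₁) = 1403 kPa.

P₂ ≈ 1.40e+03 kPa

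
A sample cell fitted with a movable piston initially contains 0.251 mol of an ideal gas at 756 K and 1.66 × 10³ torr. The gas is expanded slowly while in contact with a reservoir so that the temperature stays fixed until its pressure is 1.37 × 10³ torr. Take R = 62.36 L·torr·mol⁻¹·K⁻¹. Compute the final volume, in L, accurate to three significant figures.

From PV = nRT: V₁ = nRT₁/P₁ = 7.128 L.
T constant ⇒ Boyle's law P V = const: T₂ = T₁; V₂ = V₁·(P₁/P₂) = 8.637 L.

V₂ ≈ 8.64 L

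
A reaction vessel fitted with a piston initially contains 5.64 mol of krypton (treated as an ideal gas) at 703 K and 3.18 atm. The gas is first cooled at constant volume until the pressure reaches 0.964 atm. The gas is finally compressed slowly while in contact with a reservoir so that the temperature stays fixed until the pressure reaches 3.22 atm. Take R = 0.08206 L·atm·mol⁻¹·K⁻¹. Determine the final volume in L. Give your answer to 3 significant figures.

V₃ ≈ 30.6 L

From PV = nRT: V₁ = nRT₁/P₁ = 102.3 L.
Isochoric, so P/T is constant: V₂ = V₁; T₂ = T₁·(P₂/P₁) = 213.1 K.
Isothermal, so P V is constant: T₃ = T₂; V₃ = V₂·(P₂/P₃) = 30.63 L.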